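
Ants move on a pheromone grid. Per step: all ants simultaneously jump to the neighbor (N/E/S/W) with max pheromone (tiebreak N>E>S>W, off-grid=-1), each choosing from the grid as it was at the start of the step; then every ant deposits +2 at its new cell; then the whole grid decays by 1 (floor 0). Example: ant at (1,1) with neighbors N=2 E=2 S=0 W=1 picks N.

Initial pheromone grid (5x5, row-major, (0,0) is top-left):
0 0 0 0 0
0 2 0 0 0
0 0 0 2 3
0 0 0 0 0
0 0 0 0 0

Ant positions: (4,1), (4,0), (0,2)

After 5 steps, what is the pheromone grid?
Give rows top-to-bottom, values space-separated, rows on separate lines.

After step 1: ants at (3,1),(3,0),(0,3)
  0 0 0 1 0
  0 1 0 0 0
  0 0 0 1 2
  1 1 0 0 0
  0 0 0 0 0
After step 2: ants at (3,0),(3,1),(0,4)
  0 0 0 0 1
  0 0 0 0 0
  0 0 0 0 1
  2 2 0 0 0
  0 0 0 0 0
After step 3: ants at (3,1),(3,0),(1,4)
  0 0 0 0 0
  0 0 0 0 1
  0 0 0 0 0
  3 3 0 0 0
  0 0 0 0 0
After step 4: ants at (3,0),(3,1),(0,4)
  0 0 0 0 1
  0 0 0 0 0
  0 0 0 0 0
  4 4 0 0 0
  0 0 0 0 0
After step 5: ants at (3,1),(3,0),(1,4)
  0 0 0 0 0
  0 0 0 0 1
  0 0 0 0 0
  5 5 0 0 0
  0 0 0 0 0

0 0 0 0 0
0 0 0 0 1
0 0 0 0 0
5 5 0 0 0
0 0 0 0 0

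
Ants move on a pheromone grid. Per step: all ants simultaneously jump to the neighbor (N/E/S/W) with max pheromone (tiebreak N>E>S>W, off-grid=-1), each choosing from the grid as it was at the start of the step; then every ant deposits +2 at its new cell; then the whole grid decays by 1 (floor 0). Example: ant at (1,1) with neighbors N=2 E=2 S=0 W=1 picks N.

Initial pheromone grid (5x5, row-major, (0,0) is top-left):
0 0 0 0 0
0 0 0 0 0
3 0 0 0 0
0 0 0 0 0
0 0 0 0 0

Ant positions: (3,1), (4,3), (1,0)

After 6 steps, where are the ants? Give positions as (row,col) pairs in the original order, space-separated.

Step 1: ant0:(3,1)->N->(2,1) | ant1:(4,3)->N->(3,3) | ant2:(1,0)->S->(2,0)
  grid max=4 at (2,0)
Step 2: ant0:(2,1)->W->(2,0) | ant1:(3,3)->N->(2,3) | ant2:(2,0)->E->(2,1)
  grid max=5 at (2,0)
Step 3: ant0:(2,0)->E->(2,1) | ant1:(2,3)->N->(1,3) | ant2:(2,1)->W->(2,0)
  grid max=6 at (2,0)
Step 4: ant0:(2,1)->W->(2,0) | ant1:(1,3)->N->(0,3) | ant2:(2,0)->E->(2,1)
  grid max=7 at (2,0)
Step 5: ant0:(2,0)->E->(2,1) | ant1:(0,3)->E->(0,4) | ant2:(2,1)->W->(2,0)
  grid max=8 at (2,0)
Step 6: ant0:(2,1)->W->(2,0) | ant1:(0,4)->S->(1,4) | ant2:(2,0)->E->(2,1)
  grid max=9 at (2,0)

(2,0) (1,4) (2,1)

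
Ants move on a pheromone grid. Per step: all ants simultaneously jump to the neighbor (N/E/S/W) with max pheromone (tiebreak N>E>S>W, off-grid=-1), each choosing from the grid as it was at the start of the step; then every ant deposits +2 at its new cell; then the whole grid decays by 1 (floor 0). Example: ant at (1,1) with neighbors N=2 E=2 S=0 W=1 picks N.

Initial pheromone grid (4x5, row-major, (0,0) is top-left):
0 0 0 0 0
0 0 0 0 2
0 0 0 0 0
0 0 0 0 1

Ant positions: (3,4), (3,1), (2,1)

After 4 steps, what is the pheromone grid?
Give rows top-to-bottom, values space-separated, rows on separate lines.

After step 1: ants at (2,4),(2,1),(1,1)
  0 0 0 0 0
  0 1 0 0 1
  0 1 0 0 1
  0 0 0 0 0
After step 2: ants at (1,4),(1,1),(2,1)
  0 0 0 0 0
  0 2 0 0 2
  0 2 0 0 0
  0 0 0 0 0
After step 3: ants at (0,4),(2,1),(1,1)
  0 0 0 0 1
  0 3 0 0 1
  0 3 0 0 0
  0 0 0 0 0
After step 4: ants at (1,4),(1,1),(2,1)
  0 0 0 0 0
  0 4 0 0 2
  0 4 0 0 0
  0 0 0 0 0

0 0 0 0 0
0 4 0 0 2
0 4 0 0 0
0 0 0 0 0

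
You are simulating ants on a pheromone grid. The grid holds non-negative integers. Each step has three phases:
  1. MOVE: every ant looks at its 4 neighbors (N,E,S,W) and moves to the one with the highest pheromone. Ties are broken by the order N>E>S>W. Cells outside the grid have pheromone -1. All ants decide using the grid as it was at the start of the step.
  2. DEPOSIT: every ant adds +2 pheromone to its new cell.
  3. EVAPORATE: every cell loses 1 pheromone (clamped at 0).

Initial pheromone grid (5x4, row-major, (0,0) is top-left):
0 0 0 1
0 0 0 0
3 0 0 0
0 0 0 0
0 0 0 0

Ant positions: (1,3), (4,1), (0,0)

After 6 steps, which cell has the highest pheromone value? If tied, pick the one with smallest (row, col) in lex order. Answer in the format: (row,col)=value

Step 1: ant0:(1,3)->N->(0,3) | ant1:(4,1)->N->(3,1) | ant2:(0,0)->E->(0,1)
  grid max=2 at (0,3)
Step 2: ant0:(0,3)->S->(1,3) | ant1:(3,1)->N->(2,1) | ant2:(0,1)->E->(0,2)
  grid max=1 at (0,2)
Step 3: ant0:(1,3)->N->(0,3) | ant1:(2,1)->W->(2,0) | ant2:(0,2)->E->(0,3)
  grid max=4 at (0,3)
Step 4: ant0:(0,3)->S->(1,3) | ant1:(2,0)->N->(1,0) | ant2:(0,3)->S->(1,3)
  grid max=3 at (0,3)
Step 5: ant0:(1,3)->N->(0,3) | ant1:(1,0)->S->(2,0) | ant2:(1,3)->N->(0,3)
  grid max=6 at (0,3)
Step 6: ant0:(0,3)->S->(1,3) | ant1:(2,0)->N->(1,0) | ant2:(0,3)->S->(1,3)
  grid max=5 at (0,3)
Final grid:
  0 0 0 5
  1 0 0 5
  1 0 0 0
  0 0 0 0
  0 0 0 0
Max pheromone 5 at (0,3)

Answer: (0,3)=5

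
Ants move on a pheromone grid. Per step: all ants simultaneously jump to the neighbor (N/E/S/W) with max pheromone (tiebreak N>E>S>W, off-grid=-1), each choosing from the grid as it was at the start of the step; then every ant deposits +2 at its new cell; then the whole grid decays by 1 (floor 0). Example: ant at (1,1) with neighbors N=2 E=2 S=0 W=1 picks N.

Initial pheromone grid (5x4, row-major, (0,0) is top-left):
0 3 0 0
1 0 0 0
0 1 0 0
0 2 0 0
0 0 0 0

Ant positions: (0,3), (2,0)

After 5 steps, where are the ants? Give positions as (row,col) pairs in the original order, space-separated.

Step 1: ant0:(0,3)->S->(1,3) | ant1:(2,0)->N->(1,0)
  grid max=2 at (0,1)
Step 2: ant0:(1,3)->N->(0,3) | ant1:(1,0)->N->(0,0)
  grid max=1 at (0,0)
Step 3: ant0:(0,3)->S->(1,3) | ant1:(0,0)->E->(0,1)
  grid max=2 at (0,1)
Step 4: ant0:(1,3)->N->(0,3) | ant1:(0,1)->E->(0,2)
  grid max=1 at (0,1)
Step 5: ant0:(0,3)->W->(0,2) | ant1:(0,2)->E->(0,3)
  grid max=2 at (0,2)

(0,2) (0,3)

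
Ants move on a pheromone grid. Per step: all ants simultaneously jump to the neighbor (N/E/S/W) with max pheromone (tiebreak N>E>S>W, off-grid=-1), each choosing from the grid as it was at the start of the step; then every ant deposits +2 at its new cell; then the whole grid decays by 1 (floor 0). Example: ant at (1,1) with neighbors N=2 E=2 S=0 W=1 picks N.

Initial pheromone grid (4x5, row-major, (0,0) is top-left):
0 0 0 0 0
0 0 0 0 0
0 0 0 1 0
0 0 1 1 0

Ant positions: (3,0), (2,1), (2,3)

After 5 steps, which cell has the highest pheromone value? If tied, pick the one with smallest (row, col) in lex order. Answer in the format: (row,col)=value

Answer: (3,3)=2

Derivation:
Step 1: ant0:(3,0)->N->(2,0) | ant1:(2,1)->N->(1,1) | ant2:(2,3)->S->(3,3)
  grid max=2 at (3,3)
Step 2: ant0:(2,0)->N->(1,0) | ant1:(1,1)->N->(0,1) | ant2:(3,3)->N->(2,3)
  grid max=1 at (0,1)
Step 3: ant0:(1,0)->N->(0,0) | ant1:(0,1)->E->(0,2) | ant2:(2,3)->S->(3,3)
  grid max=2 at (3,3)
Step 4: ant0:(0,0)->E->(0,1) | ant1:(0,2)->E->(0,3) | ant2:(3,3)->N->(2,3)
  grid max=1 at (0,1)
Step 5: ant0:(0,1)->E->(0,2) | ant1:(0,3)->E->(0,4) | ant2:(2,3)->S->(3,3)
  grid max=2 at (3,3)
Final grid:
  0 0 1 0 1
  0 0 0 0 0
  0 0 0 0 0
  0 0 0 2 0
Max pheromone 2 at (3,3)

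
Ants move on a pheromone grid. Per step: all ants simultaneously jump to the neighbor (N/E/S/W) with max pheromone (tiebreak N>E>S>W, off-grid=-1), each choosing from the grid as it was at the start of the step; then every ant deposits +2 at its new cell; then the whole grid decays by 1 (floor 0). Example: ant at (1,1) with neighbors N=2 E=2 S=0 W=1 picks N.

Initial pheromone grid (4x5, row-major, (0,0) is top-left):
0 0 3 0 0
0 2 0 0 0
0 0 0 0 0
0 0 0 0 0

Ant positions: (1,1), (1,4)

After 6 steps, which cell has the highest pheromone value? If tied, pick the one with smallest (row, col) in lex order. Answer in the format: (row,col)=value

Step 1: ant0:(1,1)->N->(0,1) | ant1:(1,4)->N->(0,4)
  grid max=2 at (0,2)
Step 2: ant0:(0,1)->E->(0,2) | ant1:(0,4)->S->(1,4)
  grid max=3 at (0,2)
Step 3: ant0:(0,2)->E->(0,3) | ant1:(1,4)->N->(0,4)
  grid max=2 at (0,2)
Step 4: ant0:(0,3)->W->(0,2) | ant1:(0,4)->W->(0,3)
  grid max=3 at (0,2)
Step 5: ant0:(0,2)->E->(0,3) | ant1:(0,3)->W->(0,2)
  grid max=4 at (0,2)
Step 6: ant0:(0,3)->W->(0,2) | ant1:(0,2)->E->(0,3)
  grid max=5 at (0,2)
Final grid:
  0 0 5 4 0
  0 0 0 0 0
  0 0 0 0 0
  0 0 0 0 0
Max pheromone 5 at (0,2)

Answer: (0,2)=5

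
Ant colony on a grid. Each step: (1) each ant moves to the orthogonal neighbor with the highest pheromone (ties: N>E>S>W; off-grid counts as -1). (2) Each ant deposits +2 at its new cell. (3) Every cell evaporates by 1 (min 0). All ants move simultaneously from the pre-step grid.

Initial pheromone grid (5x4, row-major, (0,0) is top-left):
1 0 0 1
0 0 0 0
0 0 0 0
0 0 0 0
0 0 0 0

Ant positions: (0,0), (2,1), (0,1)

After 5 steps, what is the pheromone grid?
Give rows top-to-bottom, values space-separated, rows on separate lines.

After step 1: ants at (0,1),(1,1),(0,0)
  2 1 0 0
  0 1 0 0
  0 0 0 0
  0 0 0 0
  0 0 0 0
After step 2: ants at (0,0),(0,1),(0,1)
  3 4 0 0
  0 0 0 0
  0 0 0 0
  0 0 0 0
  0 0 0 0
After step 3: ants at (0,1),(0,0),(0,0)
  6 5 0 0
  0 0 0 0
  0 0 0 0
  0 0 0 0
  0 0 0 0
After step 4: ants at (0,0),(0,1),(0,1)
  7 8 0 0
  0 0 0 0
  0 0 0 0
  0 0 0 0
  0 0 0 0
After step 5: ants at (0,1),(0,0),(0,0)
  10 9 0 0
  0 0 0 0
  0 0 0 0
  0 0 0 0
  0 0 0 0

10 9 0 0
0 0 0 0
0 0 0 0
0 0 0 0
0 0 0 0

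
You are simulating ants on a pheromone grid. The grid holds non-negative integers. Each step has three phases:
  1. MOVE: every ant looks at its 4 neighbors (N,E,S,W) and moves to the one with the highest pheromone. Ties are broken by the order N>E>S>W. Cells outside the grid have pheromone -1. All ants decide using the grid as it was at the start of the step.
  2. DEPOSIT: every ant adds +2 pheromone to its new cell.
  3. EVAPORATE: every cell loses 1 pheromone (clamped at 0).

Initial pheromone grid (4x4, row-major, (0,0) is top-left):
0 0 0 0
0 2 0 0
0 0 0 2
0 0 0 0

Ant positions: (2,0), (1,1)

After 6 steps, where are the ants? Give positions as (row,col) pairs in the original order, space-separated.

Step 1: ant0:(2,0)->N->(1,0) | ant1:(1,1)->N->(0,1)
  grid max=1 at (0,1)
Step 2: ant0:(1,0)->E->(1,1) | ant1:(0,1)->S->(1,1)
  grid max=4 at (1,1)
Step 3: ant0:(1,1)->N->(0,1) | ant1:(1,1)->N->(0,1)
  grid max=3 at (0,1)
Step 4: ant0:(0,1)->S->(1,1) | ant1:(0,1)->S->(1,1)
  grid max=6 at (1,1)
Step 5: ant0:(1,1)->N->(0,1) | ant1:(1,1)->N->(0,1)
  grid max=5 at (0,1)
Step 6: ant0:(0,1)->S->(1,1) | ant1:(0,1)->S->(1,1)
  grid max=8 at (1,1)

(1,1) (1,1)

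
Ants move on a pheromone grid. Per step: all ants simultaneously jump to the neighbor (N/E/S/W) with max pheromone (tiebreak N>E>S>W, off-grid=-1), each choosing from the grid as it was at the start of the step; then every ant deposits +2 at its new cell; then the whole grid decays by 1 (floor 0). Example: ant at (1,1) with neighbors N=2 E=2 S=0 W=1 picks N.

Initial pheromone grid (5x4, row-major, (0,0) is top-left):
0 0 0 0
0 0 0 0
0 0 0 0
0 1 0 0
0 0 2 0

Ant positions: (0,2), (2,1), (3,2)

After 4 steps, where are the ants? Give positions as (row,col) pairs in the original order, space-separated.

Step 1: ant0:(0,2)->E->(0,3) | ant1:(2,1)->S->(3,1) | ant2:(3,2)->S->(4,2)
  grid max=3 at (4,2)
Step 2: ant0:(0,3)->S->(1,3) | ant1:(3,1)->N->(2,1) | ant2:(4,2)->N->(3,2)
  grid max=2 at (4,2)
Step 3: ant0:(1,3)->N->(0,3) | ant1:(2,1)->S->(3,1) | ant2:(3,2)->S->(4,2)
  grid max=3 at (4,2)
Step 4: ant0:(0,3)->S->(1,3) | ant1:(3,1)->N->(2,1) | ant2:(4,2)->N->(3,2)
  grid max=2 at (4,2)

(1,3) (2,1) (3,2)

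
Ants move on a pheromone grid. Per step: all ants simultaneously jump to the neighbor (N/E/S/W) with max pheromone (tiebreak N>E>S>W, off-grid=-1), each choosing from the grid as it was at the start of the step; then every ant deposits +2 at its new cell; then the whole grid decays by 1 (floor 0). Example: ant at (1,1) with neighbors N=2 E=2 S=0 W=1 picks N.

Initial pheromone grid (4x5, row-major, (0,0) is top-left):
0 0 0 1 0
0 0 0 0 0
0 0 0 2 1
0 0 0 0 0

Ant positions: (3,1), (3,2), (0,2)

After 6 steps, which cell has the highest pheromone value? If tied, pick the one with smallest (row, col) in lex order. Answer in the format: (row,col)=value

Answer: (2,2)=6

Derivation:
Step 1: ant0:(3,1)->N->(2,1) | ant1:(3,2)->N->(2,2) | ant2:(0,2)->E->(0,3)
  grid max=2 at (0,3)
Step 2: ant0:(2,1)->E->(2,2) | ant1:(2,2)->E->(2,3) | ant2:(0,3)->E->(0,4)
  grid max=2 at (2,2)
Step 3: ant0:(2,2)->E->(2,3) | ant1:(2,3)->W->(2,2) | ant2:(0,4)->W->(0,3)
  grid max=3 at (2,2)
Step 4: ant0:(2,3)->W->(2,2) | ant1:(2,2)->E->(2,3) | ant2:(0,3)->E->(0,4)
  grid max=4 at (2,2)
Step 5: ant0:(2,2)->E->(2,3) | ant1:(2,3)->W->(2,2) | ant2:(0,4)->W->(0,3)
  grid max=5 at (2,2)
Step 6: ant0:(2,3)->W->(2,2) | ant1:(2,2)->E->(2,3) | ant2:(0,3)->E->(0,4)
  grid max=6 at (2,2)
Final grid:
  0 0 0 1 1
  0 0 0 0 0
  0 0 6 6 0
  0 0 0 0 0
Max pheromone 6 at (2,2)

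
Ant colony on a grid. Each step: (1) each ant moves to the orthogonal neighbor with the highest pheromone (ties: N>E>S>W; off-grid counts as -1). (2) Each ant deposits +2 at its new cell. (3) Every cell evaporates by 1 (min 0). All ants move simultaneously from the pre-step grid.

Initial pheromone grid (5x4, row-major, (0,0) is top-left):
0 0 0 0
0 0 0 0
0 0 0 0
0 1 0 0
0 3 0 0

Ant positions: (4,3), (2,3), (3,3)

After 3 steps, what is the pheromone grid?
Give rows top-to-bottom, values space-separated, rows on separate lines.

After step 1: ants at (3,3),(1,3),(2,3)
  0 0 0 0
  0 0 0 1
  0 0 0 1
  0 0 0 1
  0 2 0 0
After step 2: ants at (2,3),(2,3),(1,3)
  0 0 0 0
  0 0 0 2
  0 0 0 4
  0 0 0 0
  0 1 0 0
After step 3: ants at (1,3),(1,3),(2,3)
  0 0 0 0
  0 0 0 5
  0 0 0 5
  0 0 0 0
  0 0 0 0

0 0 0 0
0 0 0 5
0 0 0 5
0 0 0 0
0 0 0 0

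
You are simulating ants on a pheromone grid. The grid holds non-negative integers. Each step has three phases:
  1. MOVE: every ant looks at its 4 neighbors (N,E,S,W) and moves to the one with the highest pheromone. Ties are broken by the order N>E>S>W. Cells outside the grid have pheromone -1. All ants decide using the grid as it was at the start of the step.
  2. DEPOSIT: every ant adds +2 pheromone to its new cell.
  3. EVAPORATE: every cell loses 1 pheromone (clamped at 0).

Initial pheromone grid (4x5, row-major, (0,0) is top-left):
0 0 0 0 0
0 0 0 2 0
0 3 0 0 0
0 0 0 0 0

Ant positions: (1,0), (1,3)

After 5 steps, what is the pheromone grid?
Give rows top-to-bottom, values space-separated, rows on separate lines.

After step 1: ants at (0,0),(0,3)
  1 0 0 1 0
  0 0 0 1 0
  0 2 0 0 0
  0 0 0 0 0
After step 2: ants at (0,1),(1,3)
  0 1 0 0 0
  0 0 0 2 0
  0 1 0 0 0
  0 0 0 0 0
After step 3: ants at (0,2),(0,3)
  0 0 1 1 0
  0 0 0 1 0
  0 0 0 0 0
  0 0 0 0 0
After step 4: ants at (0,3),(1,3)
  0 0 0 2 0
  0 0 0 2 0
  0 0 0 0 0
  0 0 0 0 0
After step 5: ants at (1,3),(0,3)
  0 0 0 3 0
  0 0 0 3 0
  0 0 0 0 0
  0 0 0 0 0

0 0 0 3 0
0 0 0 3 0
0 0 0 0 0
0 0 0 0 0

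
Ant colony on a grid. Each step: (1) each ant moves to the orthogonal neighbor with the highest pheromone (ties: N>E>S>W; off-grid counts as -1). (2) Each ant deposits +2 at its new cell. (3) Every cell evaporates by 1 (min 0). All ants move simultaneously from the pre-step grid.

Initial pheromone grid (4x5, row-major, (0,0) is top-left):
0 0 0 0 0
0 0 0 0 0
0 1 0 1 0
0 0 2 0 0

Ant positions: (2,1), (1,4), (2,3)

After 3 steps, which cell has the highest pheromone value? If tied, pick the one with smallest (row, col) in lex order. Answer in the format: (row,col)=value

Answer: (0,4)=3

Derivation:
Step 1: ant0:(2,1)->N->(1,1) | ant1:(1,4)->N->(0,4) | ant2:(2,3)->N->(1,3)
  grid max=1 at (0,4)
Step 2: ant0:(1,1)->N->(0,1) | ant1:(0,4)->S->(1,4) | ant2:(1,3)->N->(0,3)
  grid max=1 at (0,1)
Step 3: ant0:(0,1)->E->(0,2) | ant1:(1,4)->N->(0,4) | ant2:(0,3)->E->(0,4)
  grid max=3 at (0,4)
Final grid:
  0 0 1 0 3
  0 0 0 0 0
  0 0 0 0 0
  0 0 0 0 0
Max pheromone 3 at (0,4)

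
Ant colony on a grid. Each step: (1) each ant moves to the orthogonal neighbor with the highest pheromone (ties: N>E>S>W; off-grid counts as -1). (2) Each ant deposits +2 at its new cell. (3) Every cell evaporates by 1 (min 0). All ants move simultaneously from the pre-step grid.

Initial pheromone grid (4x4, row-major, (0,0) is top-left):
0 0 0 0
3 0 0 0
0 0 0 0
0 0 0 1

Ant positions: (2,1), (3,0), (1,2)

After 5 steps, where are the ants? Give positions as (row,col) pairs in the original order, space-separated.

Step 1: ant0:(2,1)->N->(1,1) | ant1:(3,0)->N->(2,0) | ant2:(1,2)->N->(0,2)
  grid max=2 at (1,0)
Step 2: ant0:(1,1)->W->(1,0) | ant1:(2,0)->N->(1,0) | ant2:(0,2)->E->(0,3)
  grid max=5 at (1,0)
Step 3: ant0:(1,0)->N->(0,0) | ant1:(1,0)->N->(0,0) | ant2:(0,3)->S->(1,3)
  grid max=4 at (1,0)
Step 4: ant0:(0,0)->S->(1,0) | ant1:(0,0)->S->(1,0) | ant2:(1,3)->N->(0,3)
  grid max=7 at (1,0)
Step 5: ant0:(1,0)->N->(0,0) | ant1:(1,0)->N->(0,0) | ant2:(0,3)->S->(1,3)
  grid max=6 at (1,0)

(0,0) (0,0) (1,3)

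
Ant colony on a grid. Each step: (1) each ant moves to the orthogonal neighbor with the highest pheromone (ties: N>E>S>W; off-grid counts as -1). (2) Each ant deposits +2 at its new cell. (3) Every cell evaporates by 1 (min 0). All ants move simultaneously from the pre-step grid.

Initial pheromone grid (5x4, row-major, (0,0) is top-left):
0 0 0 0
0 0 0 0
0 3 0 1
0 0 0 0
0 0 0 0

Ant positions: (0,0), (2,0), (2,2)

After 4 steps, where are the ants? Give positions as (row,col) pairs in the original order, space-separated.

Step 1: ant0:(0,0)->E->(0,1) | ant1:(2,0)->E->(2,1) | ant2:(2,2)->W->(2,1)
  grid max=6 at (2,1)
Step 2: ant0:(0,1)->E->(0,2) | ant1:(2,1)->N->(1,1) | ant2:(2,1)->N->(1,1)
  grid max=5 at (2,1)
Step 3: ant0:(0,2)->E->(0,3) | ant1:(1,1)->S->(2,1) | ant2:(1,1)->S->(2,1)
  grid max=8 at (2,1)
Step 4: ant0:(0,3)->S->(1,3) | ant1:(2,1)->N->(1,1) | ant2:(2,1)->N->(1,1)
  grid max=7 at (2,1)

(1,3) (1,1) (1,1)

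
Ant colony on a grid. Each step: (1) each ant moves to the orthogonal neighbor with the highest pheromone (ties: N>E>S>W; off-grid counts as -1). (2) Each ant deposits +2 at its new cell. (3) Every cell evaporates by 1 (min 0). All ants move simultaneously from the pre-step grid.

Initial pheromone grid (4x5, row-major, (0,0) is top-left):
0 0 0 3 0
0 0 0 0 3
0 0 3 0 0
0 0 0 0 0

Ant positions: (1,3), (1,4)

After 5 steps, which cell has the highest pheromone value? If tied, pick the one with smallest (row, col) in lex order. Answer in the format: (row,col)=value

Step 1: ant0:(1,3)->N->(0,3) | ant1:(1,4)->N->(0,4)
  grid max=4 at (0,3)
Step 2: ant0:(0,3)->E->(0,4) | ant1:(0,4)->W->(0,3)
  grid max=5 at (0,3)
Step 3: ant0:(0,4)->W->(0,3) | ant1:(0,3)->E->(0,4)
  grid max=6 at (0,3)
Step 4: ant0:(0,3)->E->(0,4) | ant1:(0,4)->W->(0,3)
  grid max=7 at (0,3)
Step 5: ant0:(0,4)->W->(0,3) | ant1:(0,3)->E->(0,4)
  grid max=8 at (0,3)
Final grid:
  0 0 0 8 5
  0 0 0 0 0
  0 0 0 0 0
  0 0 0 0 0
Max pheromone 8 at (0,3)

Answer: (0,3)=8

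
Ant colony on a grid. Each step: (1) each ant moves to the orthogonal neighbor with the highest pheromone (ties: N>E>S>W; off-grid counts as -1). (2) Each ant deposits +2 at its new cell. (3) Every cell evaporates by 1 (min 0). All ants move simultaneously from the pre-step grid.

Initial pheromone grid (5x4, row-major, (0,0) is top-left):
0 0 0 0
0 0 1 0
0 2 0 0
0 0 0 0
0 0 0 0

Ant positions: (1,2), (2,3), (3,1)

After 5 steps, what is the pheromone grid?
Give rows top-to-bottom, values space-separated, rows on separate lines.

After step 1: ants at (0,2),(1,3),(2,1)
  0 0 1 0
  0 0 0 1
  0 3 0 0
  0 0 0 0
  0 0 0 0
After step 2: ants at (0,3),(0,3),(1,1)
  0 0 0 3
  0 1 0 0
  0 2 0 0
  0 0 0 0
  0 0 0 0
After step 3: ants at (1,3),(1,3),(2,1)
  0 0 0 2
  0 0 0 3
  0 3 0 0
  0 0 0 0
  0 0 0 0
After step 4: ants at (0,3),(0,3),(1,1)
  0 0 0 5
  0 1 0 2
  0 2 0 0
  0 0 0 0
  0 0 0 0
After step 5: ants at (1,3),(1,3),(2,1)
  0 0 0 4
  0 0 0 5
  0 3 0 0
  0 0 0 0
  0 0 0 0

0 0 0 4
0 0 0 5
0 3 0 0
0 0 0 0
0 0 0 0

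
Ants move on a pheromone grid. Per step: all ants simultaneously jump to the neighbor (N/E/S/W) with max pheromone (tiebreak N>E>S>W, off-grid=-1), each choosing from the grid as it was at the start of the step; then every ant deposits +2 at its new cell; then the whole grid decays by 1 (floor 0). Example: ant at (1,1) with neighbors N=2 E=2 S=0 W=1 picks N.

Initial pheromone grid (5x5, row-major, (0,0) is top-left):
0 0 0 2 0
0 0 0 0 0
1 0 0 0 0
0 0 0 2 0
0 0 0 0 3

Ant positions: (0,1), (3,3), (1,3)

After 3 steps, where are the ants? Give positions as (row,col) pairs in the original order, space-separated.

Step 1: ant0:(0,1)->E->(0,2) | ant1:(3,3)->N->(2,3) | ant2:(1,3)->N->(0,3)
  grid max=3 at (0,3)
Step 2: ant0:(0,2)->E->(0,3) | ant1:(2,3)->S->(3,3) | ant2:(0,3)->W->(0,2)
  grid max=4 at (0,3)
Step 3: ant0:(0,3)->W->(0,2) | ant1:(3,3)->N->(2,3) | ant2:(0,2)->E->(0,3)
  grid max=5 at (0,3)

(0,2) (2,3) (0,3)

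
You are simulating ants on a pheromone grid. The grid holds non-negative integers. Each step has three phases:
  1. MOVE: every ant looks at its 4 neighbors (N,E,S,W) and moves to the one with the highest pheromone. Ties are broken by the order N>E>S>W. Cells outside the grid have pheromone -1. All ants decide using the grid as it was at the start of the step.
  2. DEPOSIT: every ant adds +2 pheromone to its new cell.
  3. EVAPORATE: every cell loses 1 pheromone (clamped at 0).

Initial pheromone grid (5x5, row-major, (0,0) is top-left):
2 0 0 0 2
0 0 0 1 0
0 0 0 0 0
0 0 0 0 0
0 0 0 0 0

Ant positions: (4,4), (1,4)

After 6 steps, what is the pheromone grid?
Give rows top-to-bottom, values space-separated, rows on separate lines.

After step 1: ants at (3,4),(0,4)
  1 0 0 0 3
  0 0 0 0 0
  0 0 0 0 0
  0 0 0 0 1
  0 0 0 0 0
After step 2: ants at (2,4),(1,4)
  0 0 0 0 2
  0 0 0 0 1
  0 0 0 0 1
  0 0 0 0 0
  0 0 0 0 0
After step 3: ants at (1,4),(0,4)
  0 0 0 0 3
  0 0 0 0 2
  0 0 0 0 0
  0 0 0 0 0
  0 0 0 0 0
After step 4: ants at (0,4),(1,4)
  0 0 0 0 4
  0 0 0 0 3
  0 0 0 0 0
  0 0 0 0 0
  0 0 0 0 0
After step 5: ants at (1,4),(0,4)
  0 0 0 0 5
  0 0 0 0 4
  0 0 0 0 0
  0 0 0 0 0
  0 0 0 0 0
After step 6: ants at (0,4),(1,4)
  0 0 0 0 6
  0 0 0 0 5
  0 0 0 0 0
  0 0 0 0 0
  0 0 0 0 0

0 0 0 0 6
0 0 0 0 5
0 0 0 0 0
0 0 0 0 0
0 0 0 0 0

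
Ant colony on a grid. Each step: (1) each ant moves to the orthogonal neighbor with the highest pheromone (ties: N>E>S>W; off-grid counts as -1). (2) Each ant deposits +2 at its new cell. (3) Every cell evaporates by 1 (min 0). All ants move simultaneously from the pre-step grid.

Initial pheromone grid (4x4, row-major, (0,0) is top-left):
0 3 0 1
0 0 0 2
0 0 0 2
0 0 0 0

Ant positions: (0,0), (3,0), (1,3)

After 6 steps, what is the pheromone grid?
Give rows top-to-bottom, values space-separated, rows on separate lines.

After step 1: ants at (0,1),(2,0),(2,3)
  0 4 0 0
  0 0 0 1
  1 0 0 3
  0 0 0 0
After step 2: ants at (0,2),(1,0),(1,3)
  0 3 1 0
  1 0 0 2
  0 0 0 2
  0 0 0 0
After step 3: ants at (0,1),(0,0),(2,3)
  1 4 0 0
  0 0 0 1
  0 0 0 3
  0 0 0 0
After step 4: ants at (0,0),(0,1),(1,3)
  2 5 0 0
  0 0 0 2
  0 0 0 2
  0 0 0 0
After step 5: ants at (0,1),(0,0),(2,3)
  3 6 0 0
  0 0 0 1
  0 0 0 3
  0 0 0 0
After step 6: ants at (0,0),(0,1),(1,3)
  4 7 0 0
  0 0 0 2
  0 0 0 2
  0 0 0 0

4 7 0 0
0 0 0 2
0 0 0 2
0 0 0 0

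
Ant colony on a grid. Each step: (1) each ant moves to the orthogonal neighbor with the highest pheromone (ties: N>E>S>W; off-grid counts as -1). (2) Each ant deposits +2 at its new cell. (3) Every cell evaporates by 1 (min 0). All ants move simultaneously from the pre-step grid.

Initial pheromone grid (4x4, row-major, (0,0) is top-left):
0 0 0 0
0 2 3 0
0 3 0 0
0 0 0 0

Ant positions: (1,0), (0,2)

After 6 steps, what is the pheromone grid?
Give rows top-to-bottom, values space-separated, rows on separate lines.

After step 1: ants at (1,1),(1,2)
  0 0 0 0
  0 3 4 0
  0 2 0 0
  0 0 0 0
After step 2: ants at (1,2),(1,1)
  0 0 0 0
  0 4 5 0
  0 1 0 0
  0 0 0 0
After step 3: ants at (1,1),(1,2)
  0 0 0 0
  0 5 6 0
  0 0 0 0
  0 0 0 0
After step 4: ants at (1,2),(1,1)
  0 0 0 0
  0 6 7 0
  0 0 0 0
  0 0 0 0
After step 5: ants at (1,1),(1,2)
  0 0 0 0
  0 7 8 0
  0 0 0 0
  0 0 0 0
After step 6: ants at (1,2),(1,1)
  0 0 0 0
  0 8 9 0
  0 0 0 0
  0 0 0 0

0 0 0 0
0 8 9 0
0 0 0 0
0 0 0 0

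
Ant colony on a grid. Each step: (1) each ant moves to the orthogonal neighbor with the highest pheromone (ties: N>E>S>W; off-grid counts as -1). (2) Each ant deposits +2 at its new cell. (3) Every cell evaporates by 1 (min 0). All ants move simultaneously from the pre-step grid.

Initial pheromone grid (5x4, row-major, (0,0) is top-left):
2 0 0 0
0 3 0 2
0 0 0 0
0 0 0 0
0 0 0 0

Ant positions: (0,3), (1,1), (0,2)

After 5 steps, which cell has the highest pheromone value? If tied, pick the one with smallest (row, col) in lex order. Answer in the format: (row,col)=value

Step 1: ant0:(0,3)->S->(1,3) | ant1:(1,1)->N->(0,1) | ant2:(0,2)->E->(0,3)
  grid max=3 at (1,3)
Step 2: ant0:(1,3)->N->(0,3) | ant1:(0,1)->S->(1,1) | ant2:(0,3)->S->(1,3)
  grid max=4 at (1,3)
Step 3: ant0:(0,3)->S->(1,3) | ant1:(1,1)->N->(0,1) | ant2:(1,3)->N->(0,3)
  grid max=5 at (1,3)
Step 4: ant0:(1,3)->N->(0,3) | ant1:(0,1)->S->(1,1) | ant2:(0,3)->S->(1,3)
  grid max=6 at (1,3)
Step 5: ant0:(0,3)->S->(1,3) | ant1:(1,1)->N->(0,1) | ant2:(1,3)->N->(0,3)
  grid max=7 at (1,3)
Final grid:
  0 1 0 5
  0 2 0 7
  0 0 0 0
  0 0 0 0
  0 0 0 0
Max pheromone 7 at (1,3)

Answer: (1,3)=7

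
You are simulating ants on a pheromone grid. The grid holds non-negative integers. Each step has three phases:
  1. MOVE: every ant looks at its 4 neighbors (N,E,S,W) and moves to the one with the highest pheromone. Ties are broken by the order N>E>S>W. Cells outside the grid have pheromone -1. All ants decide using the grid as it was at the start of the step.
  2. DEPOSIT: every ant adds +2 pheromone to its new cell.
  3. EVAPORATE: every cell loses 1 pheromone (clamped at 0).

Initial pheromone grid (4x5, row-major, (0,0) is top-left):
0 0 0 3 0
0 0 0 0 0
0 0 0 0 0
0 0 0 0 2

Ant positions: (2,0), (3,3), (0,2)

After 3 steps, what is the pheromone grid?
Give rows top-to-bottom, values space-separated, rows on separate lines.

After step 1: ants at (1,0),(3,4),(0,3)
  0 0 0 4 0
  1 0 0 0 0
  0 0 0 0 0
  0 0 0 0 3
After step 2: ants at (0,0),(2,4),(0,4)
  1 0 0 3 1
  0 0 0 0 0
  0 0 0 0 1
  0 0 0 0 2
After step 3: ants at (0,1),(3,4),(0,3)
  0 1 0 4 0
  0 0 0 0 0
  0 0 0 0 0
  0 0 0 0 3

0 1 0 4 0
0 0 0 0 0
0 0 0 0 0
0 0 0 0 3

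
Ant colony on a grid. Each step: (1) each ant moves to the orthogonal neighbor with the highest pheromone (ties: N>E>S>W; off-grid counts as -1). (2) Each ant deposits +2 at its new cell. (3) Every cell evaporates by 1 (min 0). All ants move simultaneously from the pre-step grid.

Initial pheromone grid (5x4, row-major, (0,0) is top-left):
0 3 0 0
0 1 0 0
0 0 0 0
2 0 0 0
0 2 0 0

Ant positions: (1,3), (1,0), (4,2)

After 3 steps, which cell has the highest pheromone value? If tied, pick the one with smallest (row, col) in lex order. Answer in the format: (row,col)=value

Answer: (4,1)=3

Derivation:
Step 1: ant0:(1,3)->N->(0,3) | ant1:(1,0)->E->(1,1) | ant2:(4,2)->W->(4,1)
  grid max=3 at (4,1)
Step 2: ant0:(0,3)->S->(1,3) | ant1:(1,1)->N->(0,1) | ant2:(4,1)->N->(3,1)
  grid max=3 at (0,1)
Step 3: ant0:(1,3)->N->(0,3) | ant1:(0,1)->S->(1,1) | ant2:(3,1)->S->(4,1)
  grid max=3 at (4,1)
Final grid:
  0 2 0 1
  0 2 0 0
  0 0 0 0
  0 0 0 0
  0 3 0 0
Max pheromone 3 at (4,1)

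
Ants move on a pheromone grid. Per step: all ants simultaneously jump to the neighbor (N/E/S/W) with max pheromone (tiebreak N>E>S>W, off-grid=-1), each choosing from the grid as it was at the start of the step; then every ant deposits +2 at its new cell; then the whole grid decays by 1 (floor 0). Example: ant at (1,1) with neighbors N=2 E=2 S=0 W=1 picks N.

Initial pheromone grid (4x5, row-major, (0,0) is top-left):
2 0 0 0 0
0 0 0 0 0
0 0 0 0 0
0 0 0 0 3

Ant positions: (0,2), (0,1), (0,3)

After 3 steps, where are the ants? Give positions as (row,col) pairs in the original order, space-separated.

Step 1: ant0:(0,2)->E->(0,3) | ant1:(0,1)->W->(0,0) | ant2:(0,3)->E->(0,4)
  grid max=3 at (0,0)
Step 2: ant0:(0,3)->E->(0,4) | ant1:(0,0)->E->(0,1) | ant2:(0,4)->W->(0,3)
  grid max=2 at (0,0)
Step 3: ant0:(0,4)->W->(0,3) | ant1:(0,1)->W->(0,0) | ant2:(0,3)->E->(0,4)
  grid max=3 at (0,0)

(0,3) (0,0) (0,4)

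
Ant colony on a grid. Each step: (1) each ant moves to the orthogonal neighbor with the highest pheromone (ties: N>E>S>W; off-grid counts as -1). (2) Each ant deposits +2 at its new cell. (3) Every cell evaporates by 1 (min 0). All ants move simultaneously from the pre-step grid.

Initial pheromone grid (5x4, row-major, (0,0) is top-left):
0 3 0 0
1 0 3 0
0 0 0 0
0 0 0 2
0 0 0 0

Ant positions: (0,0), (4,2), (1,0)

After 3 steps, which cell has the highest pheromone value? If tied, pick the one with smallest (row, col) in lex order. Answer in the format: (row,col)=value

Step 1: ant0:(0,0)->E->(0,1) | ant1:(4,2)->N->(3,2) | ant2:(1,0)->N->(0,0)
  grid max=4 at (0,1)
Step 2: ant0:(0,1)->W->(0,0) | ant1:(3,2)->E->(3,3) | ant2:(0,0)->E->(0,1)
  grid max=5 at (0,1)
Step 3: ant0:(0,0)->E->(0,1) | ant1:(3,3)->N->(2,3) | ant2:(0,1)->W->(0,0)
  grid max=6 at (0,1)
Final grid:
  3 6 0 0
  0 0 0 0
  0 0 0 1
  0 0 0 1
  0 0 0 0
Max pheromone 6 at (0,1)

Answer: (0,1)=6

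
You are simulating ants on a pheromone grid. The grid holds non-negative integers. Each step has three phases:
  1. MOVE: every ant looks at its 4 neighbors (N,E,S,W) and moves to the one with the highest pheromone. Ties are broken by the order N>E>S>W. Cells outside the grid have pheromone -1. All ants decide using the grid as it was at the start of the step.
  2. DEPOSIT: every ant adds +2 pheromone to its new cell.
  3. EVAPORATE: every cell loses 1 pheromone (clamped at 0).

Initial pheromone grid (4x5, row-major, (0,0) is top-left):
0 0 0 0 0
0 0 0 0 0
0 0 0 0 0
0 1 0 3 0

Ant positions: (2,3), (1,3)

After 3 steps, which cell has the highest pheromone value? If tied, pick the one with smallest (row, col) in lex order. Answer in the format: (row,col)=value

Answer: (3,3)=4

Derivation:
Step 1: ant0:(2,3)->S->(3,3) | ant1:(1,3)->N->(0,3)
  grid max=4 at (3,3)
Step 2: ant0:(3,3)->N->(2,3) | ant1:(0,3)->E->(0,4)
  grid max=3 at (3,3)
Step 3: ant0:(2,3)->S->(3,3) | ant1:(0,4)->S->(1,4)
  grid max=4 at (3,3)
Final grid:
  0 0 0 0 0
  0 0 0 0 1
  0 0 0 0 0
  0 0 0 4 0
Max pheromone 4 at (3,3)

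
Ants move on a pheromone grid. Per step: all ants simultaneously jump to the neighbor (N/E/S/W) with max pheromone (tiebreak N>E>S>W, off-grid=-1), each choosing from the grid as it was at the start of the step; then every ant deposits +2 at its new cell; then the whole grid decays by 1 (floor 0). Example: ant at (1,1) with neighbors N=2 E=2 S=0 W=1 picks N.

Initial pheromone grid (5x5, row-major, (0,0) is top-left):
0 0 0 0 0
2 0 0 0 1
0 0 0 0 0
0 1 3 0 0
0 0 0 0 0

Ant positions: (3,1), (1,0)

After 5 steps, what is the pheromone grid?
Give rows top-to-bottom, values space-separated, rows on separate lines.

After step 1: ants at (3,2),(0,0)
  1 0 0 0 0
  1 0 0 0 0
  0 0 0 0 0
  0 0 4 0 0
  0 0 0 0 0
After step 2: ants at (2,2),(1,0)
  0 0 0 0 0
  2 0 0 0 0
  0 0 1 0 0
  0 0 3 0 0
  0 0 0 0 0
After step 3: ants at (3,2),(0,0)
  1 0 0 0 0
  1 0 0 0 0
  0 0 0 0 0
  0 0 4 0 0
  0 0 0 0 0
After step 4: ants at (2,2),(1,0)
  0 0 0 0 0
  2 0 0 0 0
  0 0 1 0 0
  0 0 3 0 0
  0 0 0 0 0
After step 5: ants at (3,2),(0,0)
  1 0 0 0 0
  1 0 0 0 0
  0 0 0 0 0
  0 0 4 0 0
  0 0 0 0 0

1 0 0 0 0
1 0 0 0 0
0 0 0 0 0
0 0 4 0 0
0 0 0 0 0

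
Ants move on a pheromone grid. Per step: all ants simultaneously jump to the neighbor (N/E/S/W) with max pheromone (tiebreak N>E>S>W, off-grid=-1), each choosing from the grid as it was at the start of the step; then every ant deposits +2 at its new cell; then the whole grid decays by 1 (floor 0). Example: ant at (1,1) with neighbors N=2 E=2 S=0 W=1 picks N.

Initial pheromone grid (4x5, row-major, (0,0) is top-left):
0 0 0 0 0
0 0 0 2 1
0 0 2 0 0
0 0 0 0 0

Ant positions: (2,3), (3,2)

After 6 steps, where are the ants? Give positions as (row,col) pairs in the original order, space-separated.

Step 1: ant0:(2,3)->N->(1,3) | ant1:(3,2)->N->(2,2)
  grid max=3 at (1,3)
Step 2: ant0:(1,3)->N->(0,3) | ant1:(2,2)->N->(1,2)
  grid max=2 at (1,3)
Step 3: ant0:(0,3)->S->(1,3) | ant1:(1,2)->E->(1,3)
  grid max=5 at (1,3)
Step 4: ant0:(1,3)->N->(0,3) | ant1:(1,3)->N->(0,3)
  grid max=4 at (1,3)
Step 5: ant0:(0,3)->S->(1,3) | ant1:(0,3)->S->(1,3)
  grid max=7 at (1,3)
Step 6: ant0:(1,3)->N->(0,3) | ant1:(1,3)->N->(0,3)
  grid max=6 at (1,3)

(0,3) (0,3)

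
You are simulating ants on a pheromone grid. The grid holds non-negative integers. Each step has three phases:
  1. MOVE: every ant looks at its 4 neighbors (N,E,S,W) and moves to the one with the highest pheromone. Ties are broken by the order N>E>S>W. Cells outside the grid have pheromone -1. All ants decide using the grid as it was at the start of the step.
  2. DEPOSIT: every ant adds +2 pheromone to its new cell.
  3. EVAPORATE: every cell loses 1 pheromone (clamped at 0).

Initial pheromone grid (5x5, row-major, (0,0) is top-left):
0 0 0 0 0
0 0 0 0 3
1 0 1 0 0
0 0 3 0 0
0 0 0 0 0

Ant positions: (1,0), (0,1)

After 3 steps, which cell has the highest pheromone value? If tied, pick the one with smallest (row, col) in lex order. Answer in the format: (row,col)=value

Answer: (2,0)=2

Derivation:
Step 1: ant0:(1,0)->S->(2,0) | ant1:(0,1)->E->(0,2)
  grid max=2 at (1,4)
Step 2: ant0:(2,0)->N->(1,0) | ant1:(0,2)->E->(0,3)
  grid max=1 at (0,3)
Step 3: ant0:(1,0)->S->(2,0) | ant1:(0,3)->E->(0,4)
  grid max=2 at (2,0)
Final grid:
  0 0 0 0 1
  0 0 0 0 0
  2 0 0 0 0
  0 0 0 0 0
  0 0 0 0 0
Max pheromone 2 at (2,0)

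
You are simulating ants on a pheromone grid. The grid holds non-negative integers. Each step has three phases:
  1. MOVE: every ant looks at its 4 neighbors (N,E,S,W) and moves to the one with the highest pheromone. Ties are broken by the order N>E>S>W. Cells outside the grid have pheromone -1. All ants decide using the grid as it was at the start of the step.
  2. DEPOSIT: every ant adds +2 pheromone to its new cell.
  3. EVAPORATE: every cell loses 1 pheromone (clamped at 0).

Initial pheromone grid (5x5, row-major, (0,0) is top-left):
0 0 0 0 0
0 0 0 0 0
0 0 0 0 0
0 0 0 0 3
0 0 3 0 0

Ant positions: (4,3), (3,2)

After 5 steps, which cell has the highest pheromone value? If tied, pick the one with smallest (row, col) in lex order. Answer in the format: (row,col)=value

Step 1: ant0:(4,3)->W->(4,2) | ant1:(3,2)->S->(4,2)
  grid max=6 at (4,2)
Step 2: ant0:(4,2)->N->(3,2) | ant1:(4,2)->N->(3,2)
  grid max=5 at (4,2)
Step 3: ant0:(3,2)->S->(4,2) | ant1:(3,2)->S->(4,2)
  grid max=8 at (4,2)
Step 4: ant0:(4,2)->N->(3,2) | ant1:(4,2)->N->(3,2)
  grid max=7 at (4,2)
Step 5: ant0:(3,2)->S->(4,2) | ant1:(3,2)->S->(4,2)
  grid max=10 at (4,2)
Final grid:
  0 0 0 0 0
  0 0 0 0 0
  0 0 0 0 0
  0 0 4 0 0
  0 0 10 0 0
Max pheromone 10 at (4,2)

Answer: (4,2)=10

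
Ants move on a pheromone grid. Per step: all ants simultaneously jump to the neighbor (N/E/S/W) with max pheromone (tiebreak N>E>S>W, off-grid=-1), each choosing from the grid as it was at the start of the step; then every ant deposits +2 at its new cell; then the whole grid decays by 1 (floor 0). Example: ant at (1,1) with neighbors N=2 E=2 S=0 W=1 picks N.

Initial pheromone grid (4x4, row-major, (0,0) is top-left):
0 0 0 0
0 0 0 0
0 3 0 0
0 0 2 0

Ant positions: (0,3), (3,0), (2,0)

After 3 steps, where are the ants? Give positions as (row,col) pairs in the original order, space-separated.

Step 1: ant0:(0,3)->S->(1,3) | ant1:(3,0)->N->(2,0) | ant2:(2,0)->E->(2,1)
  grid max=4 at (2,1)
Step 2: ant0:(1,3)->N->(0,3) | ant1:(2,0)->E->(2,1) | ant2:(2,1)->W->(2,0)
  grid max=5 at (2,1)
Step 3: ant0:(0,3)->S->(1,3) | ant1:(2,1)->W->(2,0) | ant2:(2,0)->E->(2,1)
  grid max=6 at (2,1)

(1,3) (2,0) (2,1)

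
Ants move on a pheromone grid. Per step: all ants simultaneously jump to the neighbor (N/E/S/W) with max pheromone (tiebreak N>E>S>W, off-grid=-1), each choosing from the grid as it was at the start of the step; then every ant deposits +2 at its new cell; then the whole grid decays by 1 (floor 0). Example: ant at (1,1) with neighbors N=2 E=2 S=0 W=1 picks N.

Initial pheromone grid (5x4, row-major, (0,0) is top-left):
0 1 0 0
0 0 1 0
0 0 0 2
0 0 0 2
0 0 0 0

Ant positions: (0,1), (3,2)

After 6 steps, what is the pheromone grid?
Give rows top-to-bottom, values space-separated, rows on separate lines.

After step 1: ants at (0,2),(3,3)
  0 0 1 0
  0 0 0 0
  0 0 0 1
  0 0 0 3
  0 0 0 0
After step 2: ants at (0,3),(2,3)
  0 0 0 1
  0 0 0 0
  0 0 0 2
  0 0 0 2
  0 0 0 0
After step 3: ants at (1,3),(3,3)
  0 0 0 0
  0 0 0 1
  0 0 0 1
  0 0 0 3
  0 0 0 0
After step 4: ants at (2,3),(2,3)
  0 0 0 0
  0 0 0 0
  0 0 0 4
  0 0 0 2
  0 0 0 0
After step 5: ants at (3,3),(3,3)
  0 0 0 0
  0 0 0 0
  0 0 0 3
  0 0 0 5
  0 0 0 0
After step 6: ants at (2,3),(2,3)
  0 0 0 0
  0 0 0 0
  0 0 0 6
  0 0 0 4
  0 0 0 0

0 0 0 0
0 0 0 0
0 0 0 6
0 0 0 4
0 0 0 0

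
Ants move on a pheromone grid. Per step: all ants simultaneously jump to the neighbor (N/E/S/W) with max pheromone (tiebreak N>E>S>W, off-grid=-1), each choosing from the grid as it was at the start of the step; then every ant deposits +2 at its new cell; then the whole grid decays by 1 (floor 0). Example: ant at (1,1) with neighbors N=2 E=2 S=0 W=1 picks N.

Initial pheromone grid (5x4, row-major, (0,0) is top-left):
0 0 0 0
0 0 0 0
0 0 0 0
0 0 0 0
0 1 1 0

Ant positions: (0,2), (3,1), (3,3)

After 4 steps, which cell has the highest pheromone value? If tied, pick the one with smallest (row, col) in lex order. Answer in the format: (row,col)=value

Step 1: ant0:(0,2)->E->(0,3) | ant1:(3,1)->S->(4,1) | ant2:(3,3)->N->(2,3)
  grid max=2 at (4,1)
Step 2: ant0:(0,3)->S->(1,3) | ant1:(4,1)->N->(3,1) | ant2:(2,3)->N->(1,3)
  grid max=3 at (1,3)
Step 3: ant0:(1,3)->N->(0,3) | ant1:(3,1)->S->(4,1) | ant2:(1,3)->N->(0,3)
  grid max=3 at (0,3)
Step 4: ant0:(0,3)->S->(1,3) | ant1:(4,1)->N->(3,1) | ant2:(0,3)->S->(1,3)
  grid max=5 at (1,3)
Final grid:
  0 0 0 2
  0 0 0 5
  0 0 0 0
  0 1 0 0
  0 1 0 0
Max pheromone 5 at (1,3)

Answer: (1,3)=5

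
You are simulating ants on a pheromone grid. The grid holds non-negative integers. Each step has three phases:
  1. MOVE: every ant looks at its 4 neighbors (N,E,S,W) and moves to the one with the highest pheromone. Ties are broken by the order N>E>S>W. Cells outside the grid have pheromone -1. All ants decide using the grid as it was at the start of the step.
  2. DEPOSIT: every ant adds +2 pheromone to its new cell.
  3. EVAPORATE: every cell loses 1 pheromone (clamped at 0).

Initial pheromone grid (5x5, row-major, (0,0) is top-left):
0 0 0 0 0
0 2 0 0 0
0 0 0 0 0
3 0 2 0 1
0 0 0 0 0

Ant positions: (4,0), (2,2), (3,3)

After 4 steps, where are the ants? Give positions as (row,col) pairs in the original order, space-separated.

Step 1: ant0:(4,0)->N->(3,0) | ant1:(2,2)->S->(3,2) | ant2:(3,3)->W->(3,2)
  grid max=5 at (3,2)
Step 2: ant0:(3,0)->N->(2,0) | ant1:(3,2)->N->(2,2) | ant2:(3,2)->N->(2,2)
  grid max=4 at (3,2)
Step 3: ant0:(2,0)->S->(3,0) | ant1:(2,2)->S->(3,2) | ant2:(2,2)->S->(3,2)
  grid max=7 at (3,2)
Step 4: ant0:(3,0)->N->(2,0) | ant1:(3,2)->N->(2,2) | ant2:(3,2)->N->(2,2)
  grid max=6 at (3,2)

(2,0) (2,2) (2,2)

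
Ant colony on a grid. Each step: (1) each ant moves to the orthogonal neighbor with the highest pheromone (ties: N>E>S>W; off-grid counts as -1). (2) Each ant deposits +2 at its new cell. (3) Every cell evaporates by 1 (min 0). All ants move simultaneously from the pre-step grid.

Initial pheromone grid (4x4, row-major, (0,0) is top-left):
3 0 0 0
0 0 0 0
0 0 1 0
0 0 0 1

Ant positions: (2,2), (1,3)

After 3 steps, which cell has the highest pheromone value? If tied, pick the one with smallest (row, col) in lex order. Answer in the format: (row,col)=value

Step 1: ant0:(2,2)->N->(1,2) | ant1:(1,3)->N->(0,3)
  grid max=2 at (0,0)
Step 2: ant0:(1,2)->N->(0,2) | ant1:(0,3)->S->(1,3)
  grid max=1 at (0,0)
Step 3: ant0:(0,2)->E->(0,3) | ant1:(1,3)->N->(0,3)
  grid max=3 at (0,3)
Final grid:
  0 0 0 3
  0 0 0 0
  0 0 0 0
  0 0 0 0
Max pheromone 3 at (0,3)

Answer: (0,3)=3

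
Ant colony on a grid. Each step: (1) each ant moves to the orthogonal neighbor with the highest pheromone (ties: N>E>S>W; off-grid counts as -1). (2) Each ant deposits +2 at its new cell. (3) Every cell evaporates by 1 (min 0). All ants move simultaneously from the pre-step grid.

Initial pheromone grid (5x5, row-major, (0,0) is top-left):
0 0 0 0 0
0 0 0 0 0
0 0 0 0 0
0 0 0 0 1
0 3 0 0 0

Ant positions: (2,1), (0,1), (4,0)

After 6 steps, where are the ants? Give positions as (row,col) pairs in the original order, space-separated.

Step 1: ant0:(2,1)->N->(1,1) | ant1:(0,1)->E->(0,2) | ant2:(4,0)->E->(4,1)
  grid max=4 at (4,1)
Step 2: ant0:(1,1)->N->(0,1) | ant1:(0,2)->E->(0,3) | ant2:(4,1)->N->(3,1)
  grid max=3 at (4,1)
Step 3: ant0:(0,1)->E->(0,2) | ant1:(0,3)->E->(0,4) | ant2:(3,1)->S->(4,1)
  grid max=4 at (4,1)
Step 4: ant0:(0,2)->E->(0,3) | ant1:(0,4)->S->(1,4) | ant2:(4,1)->N->(3,1)
  grid max=3 at (4,1)
Step 5: ant0:(0,3)->E->(0,4) | ant1:(1,4)->N->(0,4) | ant2:(3,1)->S->(4,1)
  grid max=4 at (4,1)
Step 6: ant0:(0,4)->S->(1,4) | ant1:(0,4)->S->(1,4) | ant2:(4,1)->N->(3,1)
  grid max=3 at (1,4)

(1,4) (1,4) (3,1)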